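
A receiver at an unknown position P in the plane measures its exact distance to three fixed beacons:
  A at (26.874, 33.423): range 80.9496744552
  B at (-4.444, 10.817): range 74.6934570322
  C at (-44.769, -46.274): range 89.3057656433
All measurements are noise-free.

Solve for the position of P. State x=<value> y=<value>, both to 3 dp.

x=44.534 y=-45.577

eq1: (x − 26.874)² + (y − 33.423)² = 80.9496744552²
eq2: (x + 4.444)² + (y − 10.817)² = 74.6934570322²
eq3: (x + 44.769)² + (y + 46.274)² = 89.3057656433²
eq1−eq2, eq1−eq3 (x²,y² cancel):
  -62.636·x − 45.212·y = -728.814909
  -143.286·x − 159.394·y = 883.567649
det = -62.636·-159.394 − -45.212·-143.286 = 3505.555952
x = (-728.814909·-159.394 − -45.212·883.567649) / 3505.555952 = 44.534044
y = (-62.636·883.567649 − -728.814909·-143.286) / 3505.555952 = -45.576827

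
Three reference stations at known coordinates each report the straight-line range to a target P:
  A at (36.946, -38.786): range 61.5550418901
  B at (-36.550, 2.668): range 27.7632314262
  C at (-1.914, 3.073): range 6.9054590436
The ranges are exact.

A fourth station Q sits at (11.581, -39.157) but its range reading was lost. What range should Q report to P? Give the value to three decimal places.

eq1: (x − 36.946)² + (y + 38.786)² = 61.5550418901²
eq2: (x + 36.550)² + (y − 2.668)² = 27.7632314262²
eq3: (x + 1.914)² + (y − 3.073)² = 6.9054590436²
eq1−eq2, eq1−eq3 (x²,y² cancel):
  -146.992·x + 82.908·y = 1491.886175
  -77.720·x + 83.718·y = 885.083830
det = -146.992·83.718 − 82.908·-77.720 = -5862.266496
x = (1491.886175·83.718 − 82.908·885.083830) / -5862.266496 = -8.787932
y = (-146.992·885.083830 − 1491.886175·-77.720) / -5862.266496 = 2.413887
|P − Q| = √((-8.787932 − 11.581)² + (2.413887 − -39.157)²) = 46.292894

46.293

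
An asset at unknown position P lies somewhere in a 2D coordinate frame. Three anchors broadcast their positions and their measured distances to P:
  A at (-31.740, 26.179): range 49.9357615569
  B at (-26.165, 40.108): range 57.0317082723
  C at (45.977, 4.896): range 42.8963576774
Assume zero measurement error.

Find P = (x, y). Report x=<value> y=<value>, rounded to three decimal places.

x=4.965 y=-7.678

eq1: (x + 31.740)² + (y − 26.179)² = 49.9357615569²
eq2: (x + 26.165)² + (y − 40.108)² = 57.0317082723²
eq3: (x − 45.977)² + (y − 4.896)² = 42.8963576774²
eq1−eq3, eq1−eq2 (x²,y² cancel):
  155.434·x − 42.566·y = 1098.570484
  11.150·x + 27.858·y = -158.544218
det = 155.434·27.858 − -42.566·11.150 = 4804.691272
x = (1098.570484·27.858 − -42.566·-158.544218) / 4804.691272 = 4.965019
y = (155.434·-158.544218 − 1098.570484·11.150) / 4804.691272 = -7.678375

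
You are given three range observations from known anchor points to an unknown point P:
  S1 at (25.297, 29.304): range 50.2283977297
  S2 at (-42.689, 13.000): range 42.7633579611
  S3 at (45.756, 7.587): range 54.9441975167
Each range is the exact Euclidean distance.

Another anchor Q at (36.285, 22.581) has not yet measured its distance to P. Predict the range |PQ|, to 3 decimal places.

53.498

eq1: (x − 25.297)² + (y − 29.304)² = 50.2283977297²
eq2: (x + 42.689)² + (y − 13.000)² = 42.7633579611²
eq3: (x − 45.756)² + (y − 7.587)² = 54.9441975167²
eq3−eq1, eq3−eq2 (x²,y² cancel):
  -40.918·x + 43.434·y = -156.538578
  -176.890·x + 10.826·y = 1030.336673
det = -40.918·10.826 − 43.434·-176.890 = 7240.061992
x = (-156.538578·10.826 − 43.434·1030.336673) / 7240.061992 = -6.415184
y = (-40.918·1030.336673 − -156.538578·-176.890) / 7240.061992 = -9.647628
|P − Q| = √((-6.415184 − 36.285)² + (-9.647628 − 22.581)²) = 53.497572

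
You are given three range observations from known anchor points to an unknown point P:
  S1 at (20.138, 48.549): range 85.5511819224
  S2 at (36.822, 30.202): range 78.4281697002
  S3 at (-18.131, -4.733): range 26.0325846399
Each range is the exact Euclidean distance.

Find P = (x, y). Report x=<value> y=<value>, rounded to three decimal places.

x=-13.111 y=-30.277

eq1: (x − 20.138)² + (y − 48.549)² = 85.5511819224²
eq2: (x − 36.822)² + (y − 30.202)² = 78.4281697002²
eq3: (x + 18.131)² + (y + 4.733)² = 26.0325846399²
eq1−eq3, eq1−eq2 (x²,y² cancel):
  -76.538·x − 106.564·y = 4229.899270
  33.368·x − 36.694·y = 673.502969
det = -76.538·-36.694 − -106.564·33.368 = 6364.312924
x = (4229.899270·-36.694 − -106.564·673.502969) / 6364.312924 = -13.110725
y = (-76.538·673.502969 − 4229.899270·33.368) / 6364.312924 = -30.276929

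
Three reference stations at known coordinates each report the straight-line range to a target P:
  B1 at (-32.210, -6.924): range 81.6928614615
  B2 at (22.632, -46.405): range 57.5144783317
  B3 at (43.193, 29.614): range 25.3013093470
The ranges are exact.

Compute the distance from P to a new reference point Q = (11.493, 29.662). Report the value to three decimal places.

eq1: (x + 32.210)² + (y + 6.924)² = 81.6928614615²
eq2: (x − 22.632)² + (y + 46.405)² = 57.5144783317²
eq3: (x − 43.193)² + (y − 29.614)² = 25.3013093470²
eq2−eq3, eq2−eq1 (x²,y² cancel):
  41.122·x + 152.038·y = 2744.751759
  -109.684·x + 78.962·y = -4946.013969
det = 41.122·78.962 − 152.038·-109.684 = 19923.211356
x = (2744.751759·78.962 − 152.038·-4946.013969) / 19923.211356 = 48.622340
y = (41.122·-4946.013969 − 2744.751759·-109.684) / 19923.211356 = 4.902090
|P − Q| = √((48.622340 − 11.493)² + (4.902090 − 29.662)²) = 44.627806

44.628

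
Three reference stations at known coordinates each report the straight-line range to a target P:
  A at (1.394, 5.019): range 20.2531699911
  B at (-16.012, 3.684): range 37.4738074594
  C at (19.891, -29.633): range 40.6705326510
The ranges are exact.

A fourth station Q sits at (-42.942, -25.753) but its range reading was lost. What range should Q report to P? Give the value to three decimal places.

eq1: (x − 1.394)² + (y − 5.019)² = 20.2531699911²
eq2: (x + 16.012)² + (y − 3.684)² = 37.4738074594²
eq3: (x − 19.891)² + (y + 29.633)² = 40.6705326510²
eq2−eq1, eq2−eq3 (x²,y² cancel):
  34.812·x + 2.670·y = 751.272948
  71.806·x − 66.634·y = 754.004589
det = 34.812·-66.634 − 2.670·71.806 = -2511.384828
x = (751.272948·-66.634 − 2.670·754.004589) / -2511.384828 = 20.734980
y = (34.812·754.004589 − 751.272948·71.806) / -2511.384828 = 11.028775
|P − Q| = √((20.734980 − -42.942)² + (11.028775 − -25.753)²) = 73.536771

73.537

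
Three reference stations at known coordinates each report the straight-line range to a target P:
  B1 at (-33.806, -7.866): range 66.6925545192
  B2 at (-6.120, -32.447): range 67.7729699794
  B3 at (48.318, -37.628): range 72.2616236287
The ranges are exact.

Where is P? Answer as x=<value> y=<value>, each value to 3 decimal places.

x=21.464 y=29.459

eq1: (x + 33.806)² + (y + 7.866)² = 66.6925545192²
eq2: (x + 6.120)² + (y + 32.447)² = 67.7729699794²
eq3: (x − 48.318)² + (y + 37.628)² = 72.2616236287²
eq2−eq1, eq2−eq3 (x²,y² cancel):
  -55.372·x + 49.162·y = 259.736015
  108.876·x − 10.362·y = 2031.666509
det = -55.372·-10.362 − 49.162·108.876 = -4778.797248
x = (259.736015·-10.362 − 49.162·2031.666509) / -4778.797248 = 21.464015
y = (-55.372·2031.666509 − 259.736015·108.876) / -4778.797248 = 29.458554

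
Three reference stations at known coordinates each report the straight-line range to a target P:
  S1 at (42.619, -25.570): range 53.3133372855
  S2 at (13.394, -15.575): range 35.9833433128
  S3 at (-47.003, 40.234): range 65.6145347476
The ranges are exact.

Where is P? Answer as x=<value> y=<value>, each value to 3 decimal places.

x=15.525 y=20.345

eq1: (x − 42.619)² + (y + 25.570)² = 53.3133372855²
eq2: (x − 13.394)² + (y + 15.575)² = 35.9833433128²
eq3: (x + 47.003)² + (y − 40.234)² = 65.6145347476²
eq1−eq3, eq1−eq2 (x²,y² cancel):
  -179.244·x + 131.608·y = -105.102534
  -58.450·x + 19.990·y = -500.713263
det = -179.244·19.990 − 131.608·-58.450 = 4109.400040
x = (-105.102534·19.990 − 131.608·-500.713263) / 4109.400040 = 15.524619
y = (-179.244·-500.713263 − -105.102534·-58.450) / 4109.400040 = 20.345210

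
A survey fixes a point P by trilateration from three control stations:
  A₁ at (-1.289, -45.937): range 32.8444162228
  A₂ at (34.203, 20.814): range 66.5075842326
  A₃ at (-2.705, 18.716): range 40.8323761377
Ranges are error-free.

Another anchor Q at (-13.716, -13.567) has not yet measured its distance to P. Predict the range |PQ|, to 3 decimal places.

eq1: (x + 1.289)² + (y + 45.937)² = 32.8444162228²
eq2: (x − 34.203)² + (y − 20.814)² = 66.5075842326²
eq3: (x + 2.705)² + (y − 18.716)² = 40.8323761377²
eq1−eq2, eq1−eq3 (x²,y² cancel):
  70.984·x + 133.502·y = -3853.304768
  -2.832·x + 129.306·y = -2342.791073
det = 70.984·129.306 − 133.502·-2.832 = 9556.734768
x = (-3853.304768·129.306 − 133.502·-2342.791073) / 9556.734768 = -19.409154
y = (70.984·-2342.791073 − -3853.304768·-2.832) / 9556.734768 = -18.543283
|P − Q| = √((-19.409154 − -13.716)² + (-18.543283 − -13.567)²) = 7.561441

7.561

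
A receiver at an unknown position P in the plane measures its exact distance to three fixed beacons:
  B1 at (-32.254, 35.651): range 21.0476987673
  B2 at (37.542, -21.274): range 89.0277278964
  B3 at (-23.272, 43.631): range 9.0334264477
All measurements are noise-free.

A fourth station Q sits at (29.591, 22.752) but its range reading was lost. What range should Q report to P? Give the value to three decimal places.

53.244

eq1: (x + 32.254)² + (y − 35.651)² = 21.0476987673²
eq2: (x − 37.542)² + (y + 21.274)² = 89.0277278964²
eq3: (x + 23.272)² + (y − 43.631)² = 9.0334264477²
eq2−eq3, eq2−eq1 (x²,y² cancel):
  -121.628·x + 129.810·y = 8427.598846
  -139.592·x + 113.850·y = 7932.260188
det = -121.628·113.850 − 129.810·-139.592 = 4273.089720
x = (8427.598846·113.850 − 129.810·7932.260188) / 4273.089720 = -16.429462
y = (-121.628·7932.260188 − 8427.598846·-139.592) / 4273.089720 = 49.528667
|P − Q| = √((-16.429462 − 29.591)² + (49.528667 − 22.752)²) = 53.243524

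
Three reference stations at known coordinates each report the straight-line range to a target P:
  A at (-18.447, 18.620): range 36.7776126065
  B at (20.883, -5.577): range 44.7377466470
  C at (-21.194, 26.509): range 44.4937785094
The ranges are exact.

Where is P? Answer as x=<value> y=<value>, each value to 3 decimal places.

x=-22.102 y=-17.976

eq1: (x + 18.447)² + (y − 18.620)² = 36.7776126065²
eq2: (x − 20.883)² + (y + 5.577)² = 44.7377466470²
eq3: (x + 21.194)² + (y − 26.509)² = 44.4937785094²
eq3−eq2, eq3−eq1 (x²,y² cancel):
  84.154·x − 64.172·y = -706.479748
  5.494·x − 15.778·y = 162.187029
det = 84.154·-15.778 − -64.172·5.494 = -975.220844
x = (-706.479748·-15.778 − -64.172·162.187029) / -975.220844 = -22.102382
y = (84.154·162.187029 − -706.479748·5.494) / -975.220844 = -17.975505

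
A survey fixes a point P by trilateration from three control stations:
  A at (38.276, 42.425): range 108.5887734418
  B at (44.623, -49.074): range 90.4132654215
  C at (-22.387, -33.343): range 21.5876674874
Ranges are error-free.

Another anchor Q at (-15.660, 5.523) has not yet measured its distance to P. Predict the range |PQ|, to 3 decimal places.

eq1: (x − 38.276)² + (y − 42.425)² = 108.5887734418²
eq2: (x − 44.623)² + (y + 49.074)² = 90.4132654215²
eq3: (x + 22.387)² + (y + 33.343)² = 21.5876674874²
eq2−eq3, eq2−eq1 (x²,y² cancel):
  -134.020·x + 31.462·y = 4921.994990
  -12.694·x + 182.998·y = -4751.499957
det = -134.020·182.998 − 31.462·-12.694 = -24126.013332
x = (4921.994990·182.998 − 31.462·-4751.499957) / -24126.013332 = -43.530065
y = (-134.020·-4751.499957 − 4921.994990·-12.694) / -24126.013332 = -28.984309
|P − Q| = √((-43.530065 − -15.660)² + (-28.984309 − 5.523)²) = 44.356453

44.356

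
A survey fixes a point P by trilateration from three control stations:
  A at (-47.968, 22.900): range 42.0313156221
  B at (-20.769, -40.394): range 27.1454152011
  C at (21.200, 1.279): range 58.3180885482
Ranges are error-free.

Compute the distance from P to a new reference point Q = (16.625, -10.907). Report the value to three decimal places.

eq1: (x + 47.968)² + (y − 22.900)² = 42.0313156221²
eq2: (x + 20.769)² + (y + 40.394)² = 27.1454152011²
eq3: (x − 21.200)² + (y − 1.279)² = 58.3180885482²
eq2−eq3, eq2−eq1 (x²,y² cancel):
  83.938·x + 83.346·y = -4276.076641
  -54.398·x + 126.588·y = -267.445499
det = 83.938·126.588 − 83.346·-54.398 = 15159.399252
x = (-4276.076641·126.588 − 83.346·-267.445499) / 15159.399252 = -34.236810
y = (83.938·-267.445499 − -4276.076641·-54.398) / 15159.399252 = -16.825130
|P − Q| = √((-34.236810 − 16.625)² + (-16.825130 − -10.907)²) = 51.204961

51.205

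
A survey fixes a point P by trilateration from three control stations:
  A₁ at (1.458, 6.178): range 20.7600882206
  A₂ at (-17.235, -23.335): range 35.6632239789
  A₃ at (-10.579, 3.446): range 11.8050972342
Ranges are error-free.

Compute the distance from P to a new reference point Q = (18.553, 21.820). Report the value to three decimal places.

eq1: (x − 1.458)² + (y − 6.178)² = 20.7600882206²
eq2: (x + 17.235)² + (y + 23.335)² = 35.6632239789²
eq3: (x + 10.579)² + (y − 3.446)² = 11.8050972342²
eq1−eq3, eq1−eq2 (x²,y² cancel):
  -24.074·x − 5.464·y = 375.117651
  -37.386·x − 59.026·y = -39.610280
det = -24.074·-59.026 − -5.464·-37.386 = 1216.714820
x = (375.117651·-59.026 − -5.464·-39.610280) / 1216.714820 = -18.375814
y = (-24.074·-39.610280 − 375.117651·-37.386) / 1216.714820 = 12.309973
|P − Q| = √((-18.375814 − 18.553)² + (12.309973 − 21.820)²) = 38.133685

38.134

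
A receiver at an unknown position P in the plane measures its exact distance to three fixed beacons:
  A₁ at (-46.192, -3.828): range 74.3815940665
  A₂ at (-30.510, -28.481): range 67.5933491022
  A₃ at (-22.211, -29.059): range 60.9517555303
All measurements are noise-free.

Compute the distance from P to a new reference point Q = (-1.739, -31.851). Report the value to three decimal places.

eq1: (x + 46.192)² + (y + 3.828)² = 74.3815940665²
eq2: (x + 30.510)² + (y + 28.481)² = 67.5933491022²
eq3: (x + 22.211)² + (y + 29.059)² = 60.9517555303²
eq3−eq2, eq3−eq1 (x²,y² cancel):
  -16.598·x + 1.156·y = -449.470882
  -47.962·x + 50.462·y = -1006.904588
det = -16.598·50.462 − 1.156·-47.962 = -782.124204
x = (-449.470882·50.462 − 1.156·-1006.904588) / -782.124204 = 27.511254
y = (-16.598·-1006.904588 − -449.470882·-47.962) / -782.124204 = 6.194566
|P − Q| = √((27.511254 − -1.739)² + (6.194566 − -31.851)²) = 47.990025

47.990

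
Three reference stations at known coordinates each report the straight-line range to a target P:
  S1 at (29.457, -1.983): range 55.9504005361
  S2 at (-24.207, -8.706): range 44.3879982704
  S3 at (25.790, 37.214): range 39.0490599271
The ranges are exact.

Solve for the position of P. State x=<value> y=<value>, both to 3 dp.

x=-13.149 y=34.283

eq1: (x − 29.457)² + (y + 1.983)² = 55.9504005361²
eq2: (x + 24.207)² + (y + 8.706)² = 44.3879982704²
eq3: (x − 25.790)² + (y − 37.214)² = 39.0490599271²
eq1−eq2, eq1−eq3 (x²,y² cancel):
  -107.328·x − 13.446·y = 950.279077
  -7.334·x + 78.394·y = 2783.976997
det = -107.328·78.394 − -13.446·-7.334 = -8512.484196
x = (950.279077·78.394 − -13.446·2783.976997) / -8512.484196 = -13.148868
y = (-107.328·2783.976997 − 950.279077·-7.334) / -8512.484196 = 34.282511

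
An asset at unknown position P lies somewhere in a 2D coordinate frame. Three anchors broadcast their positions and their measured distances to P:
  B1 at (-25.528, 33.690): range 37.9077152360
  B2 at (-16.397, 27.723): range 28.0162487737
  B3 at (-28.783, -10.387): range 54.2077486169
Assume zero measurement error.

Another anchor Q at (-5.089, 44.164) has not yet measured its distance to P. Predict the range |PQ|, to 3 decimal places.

eq1: (x + 25.528)² + (y − 33.690)² = 37.9077152360²
eq2: (x + 16.397)² + (y − 27.723)² = 28.0162487737²
eq3: (x + 28.783)² + (y + 10.387)² = 54.2077486169²
eq2−eq3, eq2−eq1 (x²,y² cancel):
  -24.772·x − 76.220·y = -2254.645295
  -18.262·x + 11.934·y = 97.183867
det = -24.772·11.934 − -76.220·-18.262 = -1687.558688
x = (-2254.645295·11.934 − -76.220·97.183867) / -1687.558688 = 11.554906
y = (-24.772·97.183867 − -2254.645295·-18.262) / -1687.558688 = 25.825337
|P − Q| = √((11.554906 − -5.089)² + (25.825337 − 44.164)²) = 24.765423

24.765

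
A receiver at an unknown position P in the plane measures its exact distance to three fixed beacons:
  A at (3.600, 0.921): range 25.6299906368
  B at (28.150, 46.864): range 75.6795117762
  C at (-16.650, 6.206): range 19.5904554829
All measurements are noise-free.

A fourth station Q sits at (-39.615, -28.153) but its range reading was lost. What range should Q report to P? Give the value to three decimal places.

26.455

eq1: (x − 3.600)² + (y − 0.921)² = 25.6299906368²
eq2: (x − 28.150)² + (y − 46.864)² = 75.6795117762²
eq3: (x + 16.650)² + (y − 6.206)² = 19.5904554829²
eq3−eq2, eq3−eq1 (x²,y² cancel):
  89.600·x + 81.316·y = -2670.682497
  40.500·x − 10.570·y = -575.039169
det = 89.600·-10.570 − 81.316·40.500 = -4240.370000
x = (-2670.682497·-10.570 − 81.316·-575.039169) / -4240.370000 = -17.684541
y = (89.600·-575.039169 − -2670.682497·40.500) / -4240.370000 = -13.357120
|P − Q| = √((-17.684541 − -39.615)² + (-13.357120 − -28.153)²) = 26.454925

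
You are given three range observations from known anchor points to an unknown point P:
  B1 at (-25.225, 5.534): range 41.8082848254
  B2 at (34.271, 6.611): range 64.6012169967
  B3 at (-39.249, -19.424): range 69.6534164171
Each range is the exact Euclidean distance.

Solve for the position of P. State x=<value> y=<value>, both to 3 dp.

eq1: (x + 25.225)² + (y − 5.534)² = 41.8082848254²
eq2: (x − 34.271)² + (y − 6.611)² = 64.6012169967²
eq3: (x + 39.249)² + (y + 19.424)² = 69.6534164171²
eq1−eq2, eq1−eq3 (x²,y² cancel):
  118.992·x + 2.154·y = -1874.103576
  -28.048·x − 49.916·y = -1852.815743
det = 118.992·-49.916 − 2.154·-28.048 = -5879.189280
x = (-1874.103576·-49.916 − 2.154·-1852.815743) / -5879.189280 = -16.590505
y = (118.992·-1852.815743 − -1874.103576·-28.048) / -5879.189280 = 46.440945

x=-16.591 y=46.441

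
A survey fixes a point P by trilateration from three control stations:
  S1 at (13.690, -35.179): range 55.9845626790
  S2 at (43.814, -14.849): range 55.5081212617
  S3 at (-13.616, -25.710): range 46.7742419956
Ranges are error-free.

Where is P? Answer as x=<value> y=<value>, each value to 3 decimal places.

x=-0.121 y=19.075

eq1: (x − 13.690)² + (y + 35.179)² = 55.9845626790²
eq2: (x − 43.814)² + (y + 14.849)² = 55.5081212617²
eq3: (x + 13.616)² + (y + 25.710)² = 46.7742419956²
eq2−eq1, eq2−eq3 (x²,y² cancel):
  -60.248·x − 40.660·y = -768.300988
  -114.860·x − 21.722·y = -400.438029
det = -60.248·-21.722 − -40.660·-114.860 = -3361.500544
x = (-768.300988·-21.722 − -40.660·-400.438029) / -3361.500544 = -0.121143
y = (-60.248·-400.438029 − -768.300988·-114.860) / -3361.500544 = 19.075249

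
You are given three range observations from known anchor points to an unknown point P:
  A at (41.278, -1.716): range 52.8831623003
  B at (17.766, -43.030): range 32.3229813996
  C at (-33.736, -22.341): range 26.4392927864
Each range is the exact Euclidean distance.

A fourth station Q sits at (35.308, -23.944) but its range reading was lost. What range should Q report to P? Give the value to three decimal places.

eq1: (x − 41.278)² + (y + 1.716)² = 52.8831623003²
eq2: (x − 17.766)² + (y + 43.030)² = 32.3229813996²
eq3: (x + 33.736)² + (y + 22.341)² = 26.4392927864²
eq2−eq1, eq2−eq3 (x²,y² cancel):
  47.024·x + 82.628·y = -2212.247444
  -103.004·x + 41.378·y = -184.234755
det = 47.024·41.378 − 82.628·-103.004 = 10456.773584
x = (-2212.247444·41.378 − 82.628·-184.234755) / 10456.773584 = -7.298181
y = (47.024·-184.234755 − -2212.247444·-103.004) / 10456.773584 = -22.620150
|P − Q| = √((-7.298181 − 35.308)² + (-22.620150 − -23.944)²) = 42.626743

42.627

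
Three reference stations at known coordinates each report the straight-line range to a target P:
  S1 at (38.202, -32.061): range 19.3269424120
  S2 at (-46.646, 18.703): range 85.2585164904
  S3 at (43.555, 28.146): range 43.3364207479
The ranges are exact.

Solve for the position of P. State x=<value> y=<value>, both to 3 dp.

x=32.222 y=-13.682

eq1: (x − 38.202)² + (y + 32.061)² = 19.3269424120²
eq2: (x + 46.646)² + (y − 18.703)² = 85.2585164904²
eq3: (x − 43.555)² + (y − 28.146)² = 43.3364207479²
eq1−eq2, eq1−eq3 (x²,y² cancel):
  -169.696·x + 101.528·y = -6857.132931
  10.706·x + 120.414·y = -1302.579844
det = -169.696·120.414 − 101.528·10.706 = -21520.732912
x = (-6857.132931·120.414 − 101.528·-1302.579844) / -21520.732912 = 32.222252
y = (-169.696·-1302.579844 − -6857.132931·10.706) / -21520.732912 = -13.682390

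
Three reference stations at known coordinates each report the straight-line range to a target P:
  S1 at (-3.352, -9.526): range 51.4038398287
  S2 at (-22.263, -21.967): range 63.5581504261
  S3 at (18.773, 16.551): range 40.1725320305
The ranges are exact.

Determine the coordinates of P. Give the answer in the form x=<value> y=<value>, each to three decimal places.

eq1: (x + 3.352)² + (y + 9.526)² = 51.4038398287²
eq2: (x + 22.263)² + (y + 21.967)² = 63.5581504261²
eq3: (x − 18.773)² + (y − 16.551)² = 40.1725320305²
eq2−eq3, eq2−eq1 (x²,y² cancel):
  82.072·x + 77.036·y = 2073.977028
  37.822·x + 24.882·y = 521.074058
det = 82.072·24.882 − 77.036·37.822 = -871.540088
x = (2073.977028·24.882 − 77.036·521.074058) / -871.540088 = -13.152849
y = (82.072·521.074058 − 2073.977028·37.822) / -871.540088 = 40.934857

x=-13.153 y=40.935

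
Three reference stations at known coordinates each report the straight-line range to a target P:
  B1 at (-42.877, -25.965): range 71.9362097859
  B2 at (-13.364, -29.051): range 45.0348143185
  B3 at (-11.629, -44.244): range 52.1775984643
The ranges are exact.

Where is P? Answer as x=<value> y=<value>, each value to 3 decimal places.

x=27.096 y=-9.275

eq1: (x + 42.877)² + (y + 25.965)² = 71.9362097859²
eq2: (x + 13.364)² + (y + 29.051)² = 45.0348143185²
eq3: (x + 11.629)² + (y + 44.244)² = 52.1775984643²
eq1−eq2, eq1−eq3 (x²,y² cancel):
  59.026·x − 6.172·y = 1656.622521
  62.496·x − 36.558·y = 2032.463320
det = 59.026·-36.558 − -6.172·62.496 = -1772.147196
x = (1656.622521·-36.558 − -6.172·2032.463320) / -1772.147196 = 27.096193
y = (59.026·2032.463320 − 1656.622521·62.496) / -1772.147196 = -9.274568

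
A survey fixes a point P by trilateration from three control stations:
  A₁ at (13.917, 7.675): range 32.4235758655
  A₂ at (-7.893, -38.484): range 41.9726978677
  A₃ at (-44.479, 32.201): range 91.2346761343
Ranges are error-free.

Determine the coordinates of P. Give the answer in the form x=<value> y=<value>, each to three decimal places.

eq1: (x − 13.917)² + (y − 7.675)² = 32.4235758655²
eq2: (x + 7.893)² + (y + 38.484)² = 41.9726978677²
eq3: (x + 44.479)² + (y − 32.201)² = 91.2346761343²
eq1−eq2, eq1−eq3 (x²,y² cancel):
  -43.620·x − 92.318·y = 580.310097
  -116.792·x + 49.052·y = -4509.780529
det = -43.620·49.052 − -92.318·-116.792 = -12921.652096
x = (580.310097·49.052 − -92.318·-4509.780529) / -12921.652096 = 30.016947
y = (-43.620·-4509.780529 − 580.310097·-116.792) / -12921.652096 = -20.468915

x=30.017 y=-20.469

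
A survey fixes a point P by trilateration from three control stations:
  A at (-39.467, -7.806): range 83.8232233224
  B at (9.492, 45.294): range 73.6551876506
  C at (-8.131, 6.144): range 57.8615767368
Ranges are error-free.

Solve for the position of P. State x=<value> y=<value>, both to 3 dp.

x=43.455 y=-20.063

eq1: (x + 39.467)² + (y + 7.806)² = 83.8232233224²
eq2: (x − 9.492)² + (y − 45.294)² = 73.6551876506²
eq3: (x + 8.131)² + (y − 6.144)² = 57.8615767368²
eq2−eq1, eq2−eq3 (x²,y² cancel):
  -97.918·x − 106.200·y = -2124.312875
  -35.246·x − 78.300·y = 39.342002
det = -97.918·-78.300 − -106.200·-35.246 = 3923.854200
x = (-2124.312875·-78.300 − -106.200·39.342002) / 3923.854200 = 43.455187
y = (-97.918·39.342002 − -2124.312875·-35.246) / 3923.854200 = -20.063391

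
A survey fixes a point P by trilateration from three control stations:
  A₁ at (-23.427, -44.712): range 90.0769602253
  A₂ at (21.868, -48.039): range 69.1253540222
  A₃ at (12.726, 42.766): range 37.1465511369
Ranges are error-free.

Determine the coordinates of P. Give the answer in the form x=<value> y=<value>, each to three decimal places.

eq1: (x + 23.427)² + (y + 44.712)² = 90.0769602253²
eq2: (x − 21.868)² + (y + 48.039)² = 69.1253540222²
eq3: (x − 12.726)² + (y − 42.766)² = 37.1465511369²
eq1−eq2, eq1−eq3 (x²,y² cancel):
  90.590·x − 6.654·y = 3573.511867
  72.306·x + 174.956·y = 6176.887061
det = 90.590·174.956 − -6.654·72.306 = 16330.388164
x = (3573.511867·174.956 − -6.654·6176.887061) / 16330.388164 = 40.801746
y = (90.590·6176.887061 − 3573.511867·72.306) / 16330.388164 = 18.442786

x=40.802 y=18.443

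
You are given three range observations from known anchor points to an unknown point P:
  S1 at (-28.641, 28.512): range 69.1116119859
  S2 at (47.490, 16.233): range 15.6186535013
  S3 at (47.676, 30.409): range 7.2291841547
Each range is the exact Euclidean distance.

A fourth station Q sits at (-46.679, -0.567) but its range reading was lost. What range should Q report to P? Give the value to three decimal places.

92.394

eq1: (x + 28.641)² + (y − 28.512)² = 69.1116119859²
eq2: (x − 47.490)² + (y − 16.233)² = 15.6186535013²
eq3: (x − 47.676)² + (y − 30.409)² = 7.2291841547²
eq1−eq2, eq1−eq3 (x²,y² cancel):
  152.262·x − 24.558·y = 5418.041938
  152.634·x + 3.794·y = 6288.621040
det = 152.262·3.794 − -24.558·152.634 = 4326.067800
x = (5418.041938·3.794 − -24.558·6288.621040) / 4326.067800 = 40.450593
y = (152.262·6288.621040 − 5418.041938·152.634) / 4326.067800 = 30.175349
|P − Q| = √((40.450593 − -46.679)² + (30.175349 − -0.567)²) = 92.394036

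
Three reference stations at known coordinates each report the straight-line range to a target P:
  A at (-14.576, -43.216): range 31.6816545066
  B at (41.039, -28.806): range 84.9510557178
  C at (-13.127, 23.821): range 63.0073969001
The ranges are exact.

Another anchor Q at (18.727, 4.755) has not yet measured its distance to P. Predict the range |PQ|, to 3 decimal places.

72.182

eq1: (x + 14.576)² + (y + 43.216)² = 31.6816545066²
eq2: (x − 41.039)² + (y + 28.806)² = 84.9510557178²
eq3: (x + 13.127)² + (y − 23.821)² = 63.0073969001²
eq1−eq2, eq1−eq3 (x²,y² cancel):
  111.230·x + 28.820·y = -5779.051910
  2.898·x + 134.074·y = -4306.529094
det = 111.230·134.074 − 28.820·2.898 = 14829.530660
x = (-5779.051910·134.074 − 28.820·-4306.529094) / 14829.530660 = -43.879099
y = (111.230·-4306.529094 − -5779.051910·2.898) / 14829.530660 = -31.172095
|P − Q| = √((-43.879099 − 18.727)² + (-31.172095 − 4.755)²) = 72.182267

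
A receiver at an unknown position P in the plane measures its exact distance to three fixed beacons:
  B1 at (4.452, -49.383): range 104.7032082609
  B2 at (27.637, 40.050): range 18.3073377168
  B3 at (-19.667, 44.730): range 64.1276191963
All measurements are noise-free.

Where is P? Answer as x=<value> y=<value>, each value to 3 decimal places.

x=44.405 y=47.398

eq1: (x − 4.452)² + (y + 49.383)² = 104.7032082609²
eq2: (x − 27.637)² + (y − 40.050)² = 18.3073377168²
eq3: (x + 19.667)² + (y − 44.730)² = 64.1276191963²
eq1−eq2, eq1−eq3 (x²,y² cancel):
  46.370·x + 178.866·y = 10536.908482
  -48.238·x + 188.226·y = 6779.473072
det = 46.370·188.226 − 178.866·-48.238 = 17356.177728
x = (10536.908482·188.226 − 178.866·6779.473072) / 17356.177728 = 44.405106
y = (46.370·6779.473072 − 10536.908482·-48.238) / 17356.177728 = 47.397738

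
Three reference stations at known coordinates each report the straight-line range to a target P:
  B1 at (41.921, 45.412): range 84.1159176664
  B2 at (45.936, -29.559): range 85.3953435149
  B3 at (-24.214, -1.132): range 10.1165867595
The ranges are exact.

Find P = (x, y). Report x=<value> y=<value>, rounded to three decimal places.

eq1: (x − 41.921)² + (y − 45.412)² = 84.1159176664²
eq2: (x − 45.936)² + (y + 29.559)² = 85.3953435149²
eq3: (x + 24.214)² + (y + 1.132)² = 10.1165867595²
eq1−eq3, eq1−eq2 (x²,y² cancel):
  -132.270·x − 93.088·y = 3741.121512
  8.030·x − 149.942·y = -1052.646497
det = -132.270·-149.942 − -93.088·8.030 = 20580.324980
x = (3741.121512·-149.942 − -93.088·-1052.646497) / 20580.324980 = -32.017959
y = (-132.270·-1052.646497 − 3741.121512·8.030) / 20580.324980 = 5.305667

x=-32.018 y=5.306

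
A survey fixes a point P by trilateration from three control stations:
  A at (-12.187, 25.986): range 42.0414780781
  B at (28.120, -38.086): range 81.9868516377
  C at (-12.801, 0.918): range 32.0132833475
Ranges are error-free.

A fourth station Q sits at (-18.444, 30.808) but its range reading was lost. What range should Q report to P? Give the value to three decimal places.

40.965

eq1: (x + 12.187)² + (y − 25.986)² = 42.0414780781²
eq2: (x − 28.120)² + (y + 38.086)² = 81.9868516377²
eq3: (x + 12.801)² + (y − 0.918)² = 32.0132833475²
eq3−eq1, eq3−eq2 (x²,y² cancel):
  1.228·x + 50.136·y = -83.548728
  81.842·x − 78.008·y = -3620.424060
det = 1.228·-78.008 − 50.136·81.842 = -4199.024336
x = (-83.548728·-78.008 − 50.136·-3620.424060) / -4199.024336 = -44.779700
y = (1.228·-3620.424060 − -83.548728·81.842) / -4199.024336 = -0.569636
|P − Q| = √((-44.779700 − -18.444)² + (-0.569636 − 30.808)²) = 40.964925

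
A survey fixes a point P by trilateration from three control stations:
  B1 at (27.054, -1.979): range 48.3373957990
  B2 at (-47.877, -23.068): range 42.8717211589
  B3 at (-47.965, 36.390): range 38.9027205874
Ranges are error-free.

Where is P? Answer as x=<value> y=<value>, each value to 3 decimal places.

eq1: (x − 27.054)² + (y + 1.979)² = 48.3373957990²
eq2: (x + 47.877)² + (y + 23.068)² = 42.8717211589²
eq3: (x + 47.965)² + (y − 36.390)² = 38.9027205874²
eq3−eq1, eq3−eq2 (x²,y² cancel):
  150.038·x − 76.738·y = -3712.120132
  0.176·x − 118.916·y = -1125.096378
det = 150.038·-118.916 − -76.738·0.176 = -17828.412920
x = (-3712.120132·-118.916 − -76.738·-1125.096378) / -17828.412920 = -19.917243
y = (150.038·-1125.096378 − -3712.120132·0.176) / -17828.412920 = 9.431792

x=-19.917 y=9.432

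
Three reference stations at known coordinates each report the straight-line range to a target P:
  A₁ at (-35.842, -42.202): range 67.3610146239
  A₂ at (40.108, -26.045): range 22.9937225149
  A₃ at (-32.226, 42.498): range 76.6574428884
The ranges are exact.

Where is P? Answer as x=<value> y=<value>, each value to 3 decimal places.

eq1: (x + 35.842)² + (y + 42.202)² = 67.3610146239²
eq2: (x − 40.108)² + (y + 26.045)² = 22.9937225149²
eq3: (x + 32.226)² + (y − 42.498)² = 76.6574428884²
eq1−eq2, eq1−eq3 (x²,y² cancel):
  151.900·x + 32.314·y = 3230.130937
  7.232·x + 169.400·y = -1559.919947
det = 151.900·169.400 − 32.314·7.232 = 25498.165152
x = (3230.130937·169.400 − 32.314·-1559.919947) / 25498.165152 = 23.436645
y = (151.900·-1559.919947 − 3230.130937·7.232) / 25498.165152 = -10.209054

x=23.437 y=-10.209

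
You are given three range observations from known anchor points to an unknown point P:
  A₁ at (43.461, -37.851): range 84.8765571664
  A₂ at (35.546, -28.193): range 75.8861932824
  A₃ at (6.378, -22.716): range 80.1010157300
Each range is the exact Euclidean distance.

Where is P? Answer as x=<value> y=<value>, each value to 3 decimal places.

x=45.836 y=46.992

eq1: (x − 43.461)² + (y + 37.851)² = 84.8765571664²
eq2: (x − 35.546)² + (y + 28.193)² = 75.8861932824²
eq3: (x − 6.378)² + (y + 22.716)² = 80.1010157300²
eq3−eq2, eq3−eq1 (x²,y² cancel):
  58.336·x − 10.954·y = 2159.126215
  74.166·x − 30.270·y = 1977.003947
det = 58.336·-30.270 − -10.954·74.166 = -953.416356
x = (2159.126215·-30.270 − -10.954·1977.003947) / -953.416356 = 45.835850
y = (58.336·1977.003947 − 2159.126215·74.166) / -953.416356 = 46.992326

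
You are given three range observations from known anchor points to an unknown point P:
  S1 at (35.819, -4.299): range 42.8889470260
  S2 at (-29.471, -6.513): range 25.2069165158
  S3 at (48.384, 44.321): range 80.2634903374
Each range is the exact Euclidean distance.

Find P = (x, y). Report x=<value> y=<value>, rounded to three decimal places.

x=-5.723 y=-14.964

eq1: (x − 35.819)² + (y + 4.299)² = 42.8889470260²
eq2: (x + 29.471)² + (y + 6.513)² = 25.2069165158²
eq3: (x − 48.384)² + (y − 44.321)² = 80.2634903374²
eq3−eq1, eq3−eq2 (x²,y² cancel):
  -25.130·x − 97.240·y = 1598.885769
  -155.710·x − 101.668·y = 2412.435754
det = -25.130·-101.668 − -97.240·-155.710 = -12586.323560
x = (1598.885769·-101.668 − -97.240·2412.435754) / -12586.323560 = -5.722857
y = (-25.130·2412.435754 − 1598.885769·-155.710) / -12586.323560 = -14.963702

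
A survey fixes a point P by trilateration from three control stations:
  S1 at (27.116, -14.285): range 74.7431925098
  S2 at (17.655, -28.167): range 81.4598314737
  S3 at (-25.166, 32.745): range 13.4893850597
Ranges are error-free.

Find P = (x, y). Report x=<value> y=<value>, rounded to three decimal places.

eq1: (x − 27.116)² + (y + 14.285)² = 74.7431925098²
eq2: (x − 17.655)² + (y + 28.167)² = 81.4598314737²
eq3: (x + 25.166)² + (y − 32.745)² = 13.4893850597²
eq1−eq3, eq1−eq2 (x²,y² cancel):
  -104.564·x + 94.060·y = 6170.805217
  -18.922·x − 27.764·y = -883.419084
det = -104.564·-27.764 − 94.060·-18.922 = 4682.918216
x = (6170.805217·-27.764 − 94.060·-883.419084) / 4682.918216 = -18.841208
y = (-104.564·-883.419084 − 6170.805217·-18.922) / 4682.918216 = 44.659719

x=-18.841 y=44.660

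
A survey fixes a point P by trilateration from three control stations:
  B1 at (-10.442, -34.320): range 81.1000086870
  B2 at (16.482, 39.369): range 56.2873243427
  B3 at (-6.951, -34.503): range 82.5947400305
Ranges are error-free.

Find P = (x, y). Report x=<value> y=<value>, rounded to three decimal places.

eq1: (x + 10.442)² + (y + 34.320)² = 81.1000086870²
eq2: (x − 16.482)² + (y − 39.369)² = 56.2873243427²
eq3: (x + 6.951)² + (y + 34.503)² = 82.5947400305²
eq3−eq1, eq3−eq2 (x²,y² cancel):
  -6.982·x + 0.366·y = 292.804026
  46.866·x + 147.744·y = 4236.429274
det = -6.982·147.744 − 0.366·46.866 = -1048.701564
x = (292.804026·147.744 − 0.366·4236.429274) / -1048.701564 = -39.772521
y = (-6.982·4236.429274 − 292.804026·46.866) / -1048.701564 = 41.290396

x=-39.773 y=41.290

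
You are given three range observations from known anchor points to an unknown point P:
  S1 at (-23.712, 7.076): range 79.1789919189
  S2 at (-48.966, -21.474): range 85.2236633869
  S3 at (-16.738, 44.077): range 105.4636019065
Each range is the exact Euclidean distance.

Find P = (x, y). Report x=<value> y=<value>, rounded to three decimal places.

x=31.433 y=-49.743

eq1: (x + 23.712)² + (y − 7.076)² = 79.1789919189²
eq2: (x + 48.966)² + (y + 21.474)² = 85.2236633869²
eq3: (x + 16.738)² + (y − 44.077)² = 105.4636019065²
eq1−eq2, eq1−eq3 (x²,y² cancel):
  -50.508·x − 57.100·y = 1252.713072
  13.948·x + 74.002·y = -3242.644713
det = -50.508·74.002 − -57.100·13.948 = -2941.262216
x = (1252.713072·74.002 − -57.100·-3242.644713) / -2941.262216 = 31.432675
y = (-50.508·-3242.644713 − 1252.713072·13.948) / -2941.262216 = -49.742813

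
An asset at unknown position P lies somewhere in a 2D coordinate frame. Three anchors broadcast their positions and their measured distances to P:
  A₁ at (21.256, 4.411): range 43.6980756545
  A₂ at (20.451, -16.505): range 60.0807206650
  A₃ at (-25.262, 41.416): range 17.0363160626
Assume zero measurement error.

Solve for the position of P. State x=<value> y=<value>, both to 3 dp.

x=-9.195 y=35.752

eq1: (x − 21.256)² + (y − 4.411)² = 43.6980756545²
eq2: (x − 20.451)² + (y + 16.505)² = 60.0807206650²
eq3: (x + 25.262)² + (y − 41.416)² = 17.0363160626²
eq2−eq1, eq2−eq3 (x²,y² cancel):
  1.610·x + 41.832·y = 1480.787211
  -91.426·x + 115.842·y = 4982.252205
det = 1.610·115.842 − 41.832·-91.426 = 4011.038052
x = (1480.787211·115.842 − 41.832·4982.252205) / 4011.038052 = -9.194683
y = (1.610·4982.252205 − 1480.787211·-91.426) / 4011.038052 = 35.752310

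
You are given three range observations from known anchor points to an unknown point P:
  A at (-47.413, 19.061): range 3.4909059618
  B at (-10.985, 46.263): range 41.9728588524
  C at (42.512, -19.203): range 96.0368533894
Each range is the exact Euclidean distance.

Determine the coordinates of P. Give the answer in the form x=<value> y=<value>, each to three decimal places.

x=-44.628 y=21.166

eq1: (x + 47.413)² + (y − 19.061)² = 3.4909059618²
eq2: (x + 10.985)² + (y − 46.263)² = 41.9728588524²
eq3: (x − 42.512)² + (y + 19.203)² = 96.0368533894²
eq3−eq2, eq3−eq1 (x²,y² cancel):
  -106.994·x + 130.932·y = 7546.266370
  -179.850·x + 76.528·y = 9646.179722
det = -106.994·76.528 − 130.932·-179.850 = 15360.083368
x = (7546.266370·76.528 − 130.932·9646.179722) / 15360.083368 = -44.628204
y = (-106.994·9646.179722 − 7546.266370·-179.850) / 15360.083368 = 21.166073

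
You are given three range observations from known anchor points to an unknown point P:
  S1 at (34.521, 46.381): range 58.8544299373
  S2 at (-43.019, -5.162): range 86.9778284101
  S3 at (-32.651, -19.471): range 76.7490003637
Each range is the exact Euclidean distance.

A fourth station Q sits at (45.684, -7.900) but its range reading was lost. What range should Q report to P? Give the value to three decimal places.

eq1: (x − 34.521)² + (y − 46.381)² = 58.8544299373²
eq2: (x + 43.019)² + (y + 5.162)² = 86.9778284101²
eq3: (x + 32.651)² + (y + 19.471)² = 76.7490003637²
eq2−eq3, eq2−eq1 (x²,y² cancel):
  20.736·x − 28.618·y = 1242.660615
  155.080·x + 103.086·y = 5566.914709
det = 20.736·103.086 − -28.618·155.080 = 6575.670736
x = (1242.660615·103.086 − -28.618·5566.914709) / 6575.670736 = 43.708830
y = (20.736·5566.914709 − 1242.660615·155.080) / 6575.670736 = -11.751845
|P − Q| = √((43.708830 − 45.684)² + (-11.751845 − -7.900)²) = 4.328742

4.329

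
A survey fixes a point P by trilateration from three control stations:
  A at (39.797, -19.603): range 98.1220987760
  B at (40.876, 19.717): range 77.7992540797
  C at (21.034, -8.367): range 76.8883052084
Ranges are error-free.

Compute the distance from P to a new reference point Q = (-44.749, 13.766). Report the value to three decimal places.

36.136

eq1: (x − 39.797)² + (y + 19.603)² = 98.1220987760²
eq2: (x − 40.876)² + (y − 19.717)² = 77.7992540797²
eq3: (x − 21.034)² + (y + 8.367)² = 76.8883052084²
eq2−eq3, eq2−eq1 (x²,y² cancel):
  -39.684·x − 56.168·y = -1406.259162
  -2.158·x − 78.640·y = -3666.750980
det = -39.684·-78.640 − -56.168·-2.158 = 2999.539216
x = (-1406.259162·-78.640 − -56.168·-3666.750980) / 2999.539216 = -31.793499
y = (-39.684·-3666.750980 − -1406.259162·-2.158) / 2999.539216 = 47.499509
|P − Q| = √((-31.793499 − -44.749)² + (47.499509 − 13.766)²) = 36.135780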